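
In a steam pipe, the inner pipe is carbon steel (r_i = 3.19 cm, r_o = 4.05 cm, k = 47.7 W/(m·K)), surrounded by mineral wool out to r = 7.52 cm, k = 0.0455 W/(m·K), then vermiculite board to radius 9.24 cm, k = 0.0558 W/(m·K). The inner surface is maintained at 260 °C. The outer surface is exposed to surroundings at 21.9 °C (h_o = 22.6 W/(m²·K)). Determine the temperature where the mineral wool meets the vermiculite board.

T = 77.8 °C

Resistance network (inner→outer):
  R'_carbon steel = ln(0.0405/0.0319)/(2πk) = 0.2387/(2π·47.7) = 7.964×10^-4 m·K/W
  R'_mineral wool = ln(0.0752/0.0405)/(2πk) = 0.6188/(2π·0.0455) = 2.165 m·K/W
  R'_vermiculite board = ln(0.0924/0.0752)/(2πk) = 0.2060/(2π·0.0558) = 0.5875 m·K/W
  R'_conv,out = 1/(2πr h) = 1/(2π·0.0924·22.6) = 0.07621 m·K/W
ΣR = 7.964×10^-4 + 2.165 + 0.5875 + 0.07621 = 2.830 m·K/W
Q' = ΔT/ΣR = (260 °C − 21.9 °C)/2.830 = 84.13 W/m
From the inner boundary to the mineral wool/vermiculite board interface, ΣR_partial = 2.166 m·K/W.
T_interface = T_in − Q'·ΣR_partial = 260 °C − (84.13)(2.166) = 77.8 °C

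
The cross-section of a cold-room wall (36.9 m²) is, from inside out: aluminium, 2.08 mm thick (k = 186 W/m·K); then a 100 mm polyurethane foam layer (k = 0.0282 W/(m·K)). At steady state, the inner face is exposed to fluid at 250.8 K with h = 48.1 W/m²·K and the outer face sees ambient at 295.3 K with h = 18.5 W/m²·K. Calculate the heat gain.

Q = 453 W

Series thermal resistances, inner to outer:
  R_conv,in = 1/(hA) = 1/(48.1·36.9) = 5.634×10^-4 K/W
  R_aluminium = L/(kA) = 0.00208/(186·36.9) = 3.031×10^-7 K/W
  R_polyurethane foam = L/(kA) = 0.100/(0.0282·36.9) = 0.09610 K/W
  R_conv,out = 1/(hA) = 1/(18.5·36.9) = 0.001465 K/W
ΣR = 5.634×10^-4 + 3.031×10^-7 + 0.09610 + 0.001465 = 0.09813 K/W
Q = ΔT/ΣR = (250.8 K − 295.3 K)/0.09813 = -453 W
(Negative Q ⇒ heat flows inward; heat gain = 453 W.)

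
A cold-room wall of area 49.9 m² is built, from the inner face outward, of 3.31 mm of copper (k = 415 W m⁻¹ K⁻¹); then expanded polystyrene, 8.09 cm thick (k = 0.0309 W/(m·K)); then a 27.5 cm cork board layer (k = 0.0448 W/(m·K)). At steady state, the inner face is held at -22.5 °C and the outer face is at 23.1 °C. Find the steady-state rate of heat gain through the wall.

Resistance network (inner→outer):
  R_copper = L/(kA) = 0.00331/(415·49.9) = 1.598×10^-7 K/W
  R_expanded polystyrene = L/(kA) = 0.0809/(0.0309·49.9) = 0.05247 K/W
  R_cork board = L/(kA) = 0.275/(0.0448·49.9) = 0.1230 K/W
ΣR = 1.598×10^-7 + 0.05247 + 0.1230 = 0.1755 K/W
Q = ΔT/ΣR = (-22.5 °C − 23.1 °C)/0.1755 = -260 W
(Negative Q ⇒ heat flows inward; heat gain = 260 W.)

Q = 260 W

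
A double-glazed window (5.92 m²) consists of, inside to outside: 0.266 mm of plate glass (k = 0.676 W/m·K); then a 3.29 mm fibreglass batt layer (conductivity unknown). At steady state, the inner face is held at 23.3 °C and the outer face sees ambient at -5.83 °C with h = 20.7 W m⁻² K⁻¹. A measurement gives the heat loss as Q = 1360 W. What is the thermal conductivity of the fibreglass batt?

k = 0.0421 W/m·K

ΣR = ΔT/Q = |23.3 − -5.83|/1360 = 0.02142 K/W
Known resistances:
  R_plate glass = L/(kA) = 2.66×10^-4/(0.676·5.92) = 6.647×10^-5 K/W
  R_conv,out = 1/(hA) = 1/(20.7·5.92) = 0.008160 K/W
R_fibreglass batt = ΣR − ΣR_known = 0.02142 − 0.008226 = 0.01319 K/W
L/(kA) = 0.01319 ⇒ k = 0.00329/(0.01319·5.92) = 0.0421 W/m·K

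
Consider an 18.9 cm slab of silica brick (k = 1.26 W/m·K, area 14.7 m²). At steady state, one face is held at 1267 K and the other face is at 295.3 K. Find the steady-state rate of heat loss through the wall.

Q = kA·ΔT/L = 1.26 × 14.7 × |1267 K − 295.3 K| / 0.189 = 95200 W

Q = 95.2 kW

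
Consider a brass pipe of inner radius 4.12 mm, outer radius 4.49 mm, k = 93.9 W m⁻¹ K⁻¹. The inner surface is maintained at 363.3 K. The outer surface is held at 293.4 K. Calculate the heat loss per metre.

Q' = 2πk·ΔT/ln(r₂/r₁) = 2π × 93.9 × 69.9 / ln(0.00449/0.00412) = 4.80×10^5 W/m

Q' = 4.80×10^5 W/m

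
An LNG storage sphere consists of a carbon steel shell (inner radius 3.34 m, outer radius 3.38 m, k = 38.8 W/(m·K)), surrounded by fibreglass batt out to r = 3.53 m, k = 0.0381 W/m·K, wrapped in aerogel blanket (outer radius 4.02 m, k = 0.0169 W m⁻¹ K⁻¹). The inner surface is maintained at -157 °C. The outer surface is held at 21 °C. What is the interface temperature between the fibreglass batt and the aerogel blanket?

Series thermal resistances, inner to outer:
  R_carbon steel = (1/3.34 − 1/3.38)/(4πk) = 0.003543/(4π·38.8) = 7.267×10^-6 K/W
  R_fibreglass batt = (1/3.38 − 1/3.53)/(4πk) = 0.01257/(4π·0.0381) = 0.02626 K/W
  R_aerogel blanket = (1/3.53 − 1/4.02)/(4πk) = 0.03453/(4π·0.0169) = 0.1626 K/W
ΣR = 7.267×10^-6 + 0.02626 + 0.1626 = 0.1889 K/W
Q = ΔT/ΣR = (-157 °C − 21 °C)/0.1889 = -942.3 W
From the inner boundary to the fibreglass batt/aerogel blanket interface, ΣR_partial = 0.02627 K/W.
T_interface = T_in − Q·ΣR_partial = -157 °C − (-942.3)(0.02627) = -132 °C

T = -132 °C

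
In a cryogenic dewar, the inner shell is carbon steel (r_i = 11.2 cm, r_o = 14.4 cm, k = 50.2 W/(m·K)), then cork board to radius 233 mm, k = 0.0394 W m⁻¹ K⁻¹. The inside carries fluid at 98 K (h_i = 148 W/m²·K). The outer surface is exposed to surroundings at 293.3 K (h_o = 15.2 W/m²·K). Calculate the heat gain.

Treat each layer as a resistance in series:
  R_conv,in = 1/(4πr²h) = 1/(4π·0.112²·148) = 0.04286 K/W
  R_carbon steel = (1/0.112 − 1/0.144)/(4πk) = 1.984/(4π·50.2) = 0.003145 K/W
  R_cork board = (1/0.144 − 1/0.233)/(4πk) = 2.653/(4π·0.0394) = 5.358 K/W
  R_conv,out = 1/(4πr²h) = 1/(4π·0.233²·15.2) = 0.09644 K/W
ΣR = 0.04286 + 0.003145 + 5.358 + 0.09644 = 5.500 K/W
Q = ΔT/ΣR = (98 K − 293.3 K)/5.500 = -35.5 W
(Negative Q ⇒ heat flows inward; heat gain = 35.5 W.)

Q = 35.5 W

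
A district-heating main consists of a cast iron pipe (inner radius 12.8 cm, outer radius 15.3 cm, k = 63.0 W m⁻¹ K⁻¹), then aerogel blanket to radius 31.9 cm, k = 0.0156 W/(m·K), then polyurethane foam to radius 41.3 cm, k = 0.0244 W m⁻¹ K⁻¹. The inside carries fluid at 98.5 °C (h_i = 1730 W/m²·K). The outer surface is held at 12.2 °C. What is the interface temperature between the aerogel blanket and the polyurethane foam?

Treat each layer as a resistance in series:
  R'_conv,in = 1/(2πr h) = 1/(2π·0.128·1730) = 7.187×10^-4 m·K/W
  R'_cast iron = ln(0.153/0.128)/(2πk) = 0.1784/(2π·63.0) = 4.507×10^-4 m·K/W
  R'_aerogel blanket = ln(0.319/0.153)/(2πk) = 0.7348/(2π·0.0156) = 7.496 m·K/W
  R'_polyurethane foam = ln(0.413/0.319)/(2πk) = 0.2583/(2π·0.0244) = 1.685 m·K/W
ΣR = 7.187×10^-4 + 4.507×10^-4 + 7.496 + 1.685 = 9.182 m·K/W
Q' = ΔT/ΣR = (98.5 °C − 12.2 °C)/9.182 = 9.399 W/m
From the inner boundary to the aerogel blanket/polyurethane foam interface, ΣR_partial = 7.497 m·K/W.
T_interface = T_in − Q'·ΣR_partial = 98.5 °C − (9.399)(7.497) = 28.0 °C

T = 28.0 °C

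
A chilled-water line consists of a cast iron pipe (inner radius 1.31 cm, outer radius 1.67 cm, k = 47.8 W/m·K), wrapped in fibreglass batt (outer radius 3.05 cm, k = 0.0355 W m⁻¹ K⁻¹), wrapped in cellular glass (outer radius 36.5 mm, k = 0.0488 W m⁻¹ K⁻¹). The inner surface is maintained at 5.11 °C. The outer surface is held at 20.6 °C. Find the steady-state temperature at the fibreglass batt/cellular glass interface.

Series thermal resistances, inner to outer:
  R'_cast iron = ln(0.0167/0.0131)/(2πk) = 0.2428/(2π·47.8) = 8.084×10^-4 m·K/W
  R'_fibreglass batt = ln(0.0305/0.0167)/(2πk) = 0.6023/(2π·0.0355) = 2.700 m·K/W
  R'_cellular glass = ln(0.0365/0.0305)/(2πk) = 0.1796/(2π·0.0488) = 0.5857 m·K/W
ΣR = 8.084×10^-4 + 2.700 + 0.5857 = 3.287 m·K/W
Q' = ΔT/ΣR = (5.11 °C − 20.6 °C)/3.287 = -4.713 W/m
From the inner boundary to the fibreglass batt/cellular glass interface, ΣR_partial = 2.701 m·K/W.
T_interface = T_in − Q'·ΣR_partial = 5.11 °C − (-4.713)(2.701) = 17.8 °C

T = 17.8 °C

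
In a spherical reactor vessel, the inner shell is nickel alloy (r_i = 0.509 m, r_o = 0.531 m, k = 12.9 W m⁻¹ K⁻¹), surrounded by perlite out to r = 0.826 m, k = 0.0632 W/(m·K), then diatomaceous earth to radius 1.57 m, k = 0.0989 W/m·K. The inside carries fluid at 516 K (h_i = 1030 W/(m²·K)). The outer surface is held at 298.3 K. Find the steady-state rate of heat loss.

Q = 166 W

Resistance network (inner→outer):
  R_conv,in = 1/(4πr²h) = 1/(4π·0.509²·1030) = 2.982×10^-4 K/W
  R_nickel alloy = (1/0.509 − 1/0.531)/(4πk) = 0.08140/(4π·12.9) = 5.021×10^-4 K/W
  R_perlite = (1/0.531 − 1/0.826)/(4πk) = 0.6726/(4π·0.0632) = 0.8469 K/W
  R_diatomaceous earth = (1/0.826 − 1/1.57)/(4πk) = 0.5737/(4π·0.0989) = 0.4616 K/W
ΣR = 2.982×10^-4 + 5.021×10^-4 + 0.8469 + 0.4616 = 1.309 K/W
Q = ΔT/ΣR = (516 K − 298.3 K)/1.309 = 166 W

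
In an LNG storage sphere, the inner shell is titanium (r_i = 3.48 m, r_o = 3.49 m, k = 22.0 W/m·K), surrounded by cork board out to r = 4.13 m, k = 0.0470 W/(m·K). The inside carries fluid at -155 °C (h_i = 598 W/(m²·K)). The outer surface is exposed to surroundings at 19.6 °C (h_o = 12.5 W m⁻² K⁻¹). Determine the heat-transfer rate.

Resistance network (inner→outer):
  R_conv,in = 1/(4πr²h) = 1/(4π·3.48²·598) = 1.099×10^-5 K/W
  R_titanium = (1/3.48 − 1/3.49)/(4πk) = 8.234×10^-4/(4π·22.0) = 2.978×10^-6 K/W
  R_cork board = (1/3.49 − 1/4.13)/(4πk) = 0.04440/(4π·0.0470) = 0.07518 K/W
  R_conv,out = 1/(4πr²h) = 1/(4π·4.13²·12.5) = 3.732×10^-4 K/W
ΣR = 1.099×10^-5 + 2.978×10^-6 + 0.07518 + 3.732×10^-4 = 0.07557 K/W
Q = ΔT/ΣR = (-155 °C − 19.6 °C)/0.07557 = -2310 W
(Negative Q ⇒ heat flows inward; heat gain = 2310 W.)

Q = 2.31 kW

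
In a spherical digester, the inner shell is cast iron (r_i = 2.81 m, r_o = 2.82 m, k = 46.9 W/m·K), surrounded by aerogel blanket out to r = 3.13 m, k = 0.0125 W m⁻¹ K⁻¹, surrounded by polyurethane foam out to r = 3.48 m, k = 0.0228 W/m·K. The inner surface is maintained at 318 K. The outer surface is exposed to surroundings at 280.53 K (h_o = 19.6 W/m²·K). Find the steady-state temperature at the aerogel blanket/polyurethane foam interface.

T = 293.1 K

Series thermal resistances, inner to outer:
  R_cast iron = (1/2.81 − 1/2.82)/(4πk) = 0.001262/(4π·46.9) = 2.141×10^-6 K/W
  R_aerogel blanket = (1/2.82 − 1/3.13)/(4πk) = 0.03512/(4π·0.0125) = 0.2236 K/W
  R_polyurethane foam = (1/3.13 − 1/3.48)/(4πk) = 0.03213/(4π·0.0228) = 0.1122 K/W
  R_conv,out = 1/(4πr²h) = 1/(4π·3.48²·19.6) = 3.353×10^-4 K/W
ΣR = 2.141×10^-6 + 0.2236 + 0.1122 + 3.353×10^-4 = 0.3361 K/W
Q = ΔT/ΣR = (318 K − 280.53 K)/0.3361 = 111.5 W
From the inner boundary to the aerogel blanket/polyurethane foam interface, ΣR_partial = 0.2236 K/W.
T_interface = T_in − Q·ΣR_partial = 318 K − (111.5)(0.2236) = 293.1 K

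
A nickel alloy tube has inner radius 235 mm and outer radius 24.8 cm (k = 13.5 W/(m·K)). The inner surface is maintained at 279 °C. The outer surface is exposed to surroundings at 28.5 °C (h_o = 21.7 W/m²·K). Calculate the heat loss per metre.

Resistance network (inner→outer):
  R'_nickel alloy = ln(0.248/0.235)/(2πk) = 0.05384/(2π·13.5) = 6.348×10^-4 m·K/W
  R'_conv,out = 1/(2πr h) = 1/(2π·0.248·21.7) = 0.02957 m·K/W
ΣR = 6.348×10^-4 + 0.02957 = 0.03020 m·K/W
Q' = ΔT/ΣR = (279 °C − 28.5 °C)/0.03020 = 8290 W/m

Q' = 8.29 kW/m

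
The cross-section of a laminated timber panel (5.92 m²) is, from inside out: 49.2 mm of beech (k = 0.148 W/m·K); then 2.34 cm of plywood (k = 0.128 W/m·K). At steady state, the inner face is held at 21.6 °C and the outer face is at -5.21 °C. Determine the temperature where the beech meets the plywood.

T = 4.30 °C

Treat each layer as a resistance in series:
  R_beech = L/(kA) = 0.0492/(0.148·5.92) = 0.05615 K/W
  R_plywood = L/(kA) = 0.0234/(0.128·5.92) = 0.03088 K/W
ΣR = 0.05615 + 0.03088 = 0.08703 K/W
Q = ΔT/ΣR = (21.6 °C − -5.21 °C)/0.08703 = 308.1 W
From the inner boundary to the beech/plywood interface, ΣR_partial = 0.05615 K/W.
T_interface = T_in − Q·ΣR_partial = 21.6 °C − (308.1)(0.05615) = 4.30 °C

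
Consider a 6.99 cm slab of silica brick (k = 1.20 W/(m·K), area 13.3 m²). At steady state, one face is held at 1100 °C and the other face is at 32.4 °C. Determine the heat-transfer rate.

Q = 2.44×10^5 W

Q = kA·ΔT/L = 1.20 × 13.3 × |1100 °C − 32.4 °C| / 0.0699 = 2.44×10^5 W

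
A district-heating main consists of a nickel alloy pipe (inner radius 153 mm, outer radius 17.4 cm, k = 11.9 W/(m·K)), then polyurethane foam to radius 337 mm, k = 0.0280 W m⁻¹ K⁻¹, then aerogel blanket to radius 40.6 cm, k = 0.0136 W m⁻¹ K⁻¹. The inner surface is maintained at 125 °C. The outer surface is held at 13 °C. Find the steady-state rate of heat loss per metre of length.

Series thermal resistances, inner to outer:
  R'_nickel alloy = ln(0.174/0.153)/(2πk) = 0.1286/(2π·11.9) = 0.001720 m·K/W
  R'_polyurethane foam = ln(0.337/0.174)/(2πk) = 0.6610/(2π·0.0280) = 3.757 m·K/W
  R'_aerogel blanket = ln(0.406/0.337)/(2πk) = 0.1863/(2π·0.0136) = 2.180 m·K/W
ΣR = 0.001720 + 3.757 + 2.180 = 5.939 m·K/W
Q' = ΔT/ΣR = (125 °C − 13 °C)/5.939 = 18.9 W/m

Q' = 18.9 W/m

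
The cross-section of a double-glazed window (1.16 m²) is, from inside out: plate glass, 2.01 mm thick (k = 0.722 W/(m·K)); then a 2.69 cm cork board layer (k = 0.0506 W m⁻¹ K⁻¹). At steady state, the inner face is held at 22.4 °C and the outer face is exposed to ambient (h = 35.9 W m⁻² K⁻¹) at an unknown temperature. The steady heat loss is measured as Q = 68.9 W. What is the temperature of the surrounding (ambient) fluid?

Series resistances:
  R_plate glass = L/(kA) = 0.00201/(0.722·1.16) = 0.002400 K/W
  R_cork board = L/(kA) = 0.0269/(0.0506·1.16) = 0.4583 K/W
  R_conv,out = 1/(hA) = 1/(35.9·1.16) = 0.02401 K/W
ΣR = 0.4847 K/W
ΔT = Q·ΣR = 68.9 × 0.4847 = 33.40 K
Heat flows outward, so T_out = T_in − ΔT = 22.4 − 33.40 = -11.0 °C

T_out = -11.0 °C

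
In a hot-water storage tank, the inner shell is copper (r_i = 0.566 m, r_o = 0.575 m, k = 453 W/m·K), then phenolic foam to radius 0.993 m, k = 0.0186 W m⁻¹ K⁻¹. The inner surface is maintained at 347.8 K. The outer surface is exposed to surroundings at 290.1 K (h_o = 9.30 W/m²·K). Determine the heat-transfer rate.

Treat each layer as a resistance in series:
  R_copper = (1/0.566 − 1/0.575)/(4πk) = 0.02765/(4π·453) = 4.858×10^-6 K/W
  R_phenolic foam = (1/0.575 − 1/0.993)/(4πk) = 0.7321/(4π·0.0186) = 3.132 K/W
  R_conv,out = 1/(4πr²h) = 1/(4π·0.993²·9.30) = 0.008678 K/W
ΣR = 4.858×10^-6 + 3.132 + 0.008678 = 3.141 K/W
Q = ΔT/ΣR = (347.8 K − 290.1 K)/3.141 = 18.4 W

Q = 18.4 W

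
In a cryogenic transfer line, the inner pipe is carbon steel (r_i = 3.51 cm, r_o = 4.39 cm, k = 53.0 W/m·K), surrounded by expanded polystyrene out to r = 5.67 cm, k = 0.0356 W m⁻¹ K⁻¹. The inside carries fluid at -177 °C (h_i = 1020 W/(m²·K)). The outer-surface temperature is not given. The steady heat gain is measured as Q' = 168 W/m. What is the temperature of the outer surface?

T_out = 16.0 °C

Series resistances:
  R'_conv,in = 1/(2πr h) = 1/(2π·0.0351·1020) = 0.004445 m·K/W
  R'_carbon steel = ln(0.0439/0.0351)/(2πk) = 0.2237/(2π·53.0) = 6.718×10^-4 m·K/W
  R'_expanded polystyrene = ln(0.0567/0.0439)/(2πk) = 0.2559/(2π·0.0356) = 1.144 m·K/W
ΣR = 1.149 m·K/W
ΔT = Q'·ΣR = 168 × 1.149 = 193.0 K
Heat flows inward, so T_out = T_in + ΔT = -177 + 193.0 = 16.0 °C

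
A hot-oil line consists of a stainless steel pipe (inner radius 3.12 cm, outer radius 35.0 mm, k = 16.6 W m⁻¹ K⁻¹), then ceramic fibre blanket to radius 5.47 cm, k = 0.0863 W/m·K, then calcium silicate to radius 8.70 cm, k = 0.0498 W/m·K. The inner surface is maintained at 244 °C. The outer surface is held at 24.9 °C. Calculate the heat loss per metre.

Q' = 94.9 W/m

Series thermal resistances, inner to outer:
  R'_stainless steel = ln(0.0350/0.0312)/(2πk) = 0.1149/(2π·16.6) = 0.001102 m·K/W
  R'_ceramic fibre blanket = ln(0.0547/0.0350)/(2πk) = 0.4465/(2π·0.0863) = 0.8235 m·K/W
  R'_calcium silicate = ln(0.0870/0.0547)/(2πk) = 0.4640/(2π·0.0498) = 1.483 m·K/W
ΣR = 0.001102 + 0.8235 + 1.483 = 2.308 m·K/W
Q' = ΔT/ΣR = (244 °C − 24.9 °C)/2.308 = 94.9 W/m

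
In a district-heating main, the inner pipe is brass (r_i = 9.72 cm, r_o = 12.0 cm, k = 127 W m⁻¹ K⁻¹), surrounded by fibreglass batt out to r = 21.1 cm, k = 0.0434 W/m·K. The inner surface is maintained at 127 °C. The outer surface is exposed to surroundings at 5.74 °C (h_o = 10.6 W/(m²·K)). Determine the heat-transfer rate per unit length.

Series thermal resistances, inner to outer:
  R'_brass = ln(0.120/0.0972)/(2πk) = 0.2107/(2π·127) = 2.641×10^-4 m·K/W
  R'_fibreglass batt = ln(0.211/0.120)/(2πk) = 0.5644/(2π·0.0434) = 2.070 m·K/W
  R'_conv,out = 1/(2πr h) = 1/(2π·0.211·10.6) = 0.07116 m·K/W
ΣR = 2.641×10^-4 + 2.070 + 0.07116 = 2.141 m·K/W
Q' = ΔT/ΣR = (127 °C − 5.74 °C)/2.141 = 56.6 W/m

Q' = 56.6 W/m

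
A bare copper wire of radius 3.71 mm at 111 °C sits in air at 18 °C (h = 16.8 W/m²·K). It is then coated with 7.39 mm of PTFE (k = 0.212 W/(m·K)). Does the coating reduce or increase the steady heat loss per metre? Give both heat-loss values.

Critical radius for a cylinder: r_cr = k/h = 0.0126 m = 1.26 cm.
Outer radius after coating: r₂ = 0.00371 + 0.00739 = 0.01110 m.
Since r₁ < r_cr and r₂ ≤ r_cr, the coating moves toward the maximum at r_cr — heat loss rises.
Bare: R = 1/(2πr₁h) = 2.554 m·K/W; Q = 93/2.554 = 36.4 W/m.
Coated: R = R_cond + R_conv = 1.676 m·K/W; Q = 93/1.676 = 55.5 W/m.

increases: 36.4 → 55.5 W/m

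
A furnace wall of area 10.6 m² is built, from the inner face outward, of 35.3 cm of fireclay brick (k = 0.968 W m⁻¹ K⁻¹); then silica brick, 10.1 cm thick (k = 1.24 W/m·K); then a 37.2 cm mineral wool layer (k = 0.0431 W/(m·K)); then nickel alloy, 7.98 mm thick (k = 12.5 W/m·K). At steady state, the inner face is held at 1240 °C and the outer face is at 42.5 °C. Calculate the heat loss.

Resistance network (inner→outer):
  R_fireclay brick = L/(kA) = 0.353/(0.968·10.6) = 0.03440 K/W
  R_silica brick = L/(kA) = 0.101/(1.24·10.6) = 0.007684 K/W
  R_mineral wool = L/(kA) = 0.372/(0.0431·10.6) = 0.8143 K/W
  R_nickel alloy = L/(kA) = 0.00798/(12.5·10.6) = 6.023×10^-5 K/W
ΣR = 0.03440 + 0.007684 + 0.8143 + 6.023×10^-5 = 0.8564 K/W
Q = ΔT/ΣR = (1240 °C − 42.5 °C)/0.8564 = 1400 W

Q = 1400 W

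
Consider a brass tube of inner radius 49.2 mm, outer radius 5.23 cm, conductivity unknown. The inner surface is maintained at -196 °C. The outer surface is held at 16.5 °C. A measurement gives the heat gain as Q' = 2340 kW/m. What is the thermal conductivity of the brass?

k = 107 W/m·K

ΣR = ΔT/Q' = |-196 − 16.5|/2.34×10^6 = 9.081×10^-5 m·K/W
ln(r₂/r₁)/(2πk) = 9.081×10^-5 ⇒ k = 0.06110/(2π·9.081×10^-5) = 107 W/m·K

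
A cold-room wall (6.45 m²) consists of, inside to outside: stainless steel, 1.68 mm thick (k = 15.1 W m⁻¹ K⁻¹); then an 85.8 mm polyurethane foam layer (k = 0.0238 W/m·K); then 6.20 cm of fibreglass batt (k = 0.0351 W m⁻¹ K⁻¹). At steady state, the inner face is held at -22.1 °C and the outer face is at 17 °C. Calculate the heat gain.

Series thermal resistances, inner to outer:
  R_stainless steel = L/(kA) = 0.00168/(15.1·6.45) = 1.725×10^-5 K/W
  R_polyurethane foam = L/(kA) = 0.0858/(0.0238·6.45) = 0.5589 K/W
  R_fibreglass batt = L/(kA) = 0.0620/(0.0351·6.45) = 0.2739 K/W
ΣR = 1.725×10^-5 + 0.5589 + 0.2739 = 0.8328 K/W
Q = ΔT/ΣR = (-22.1 °C − 17 °C)/0.8328 = -47.0 W
(Negative Q ⇒ heat flows inward; heat gain = 47.0 W.)

Q = 47.0 W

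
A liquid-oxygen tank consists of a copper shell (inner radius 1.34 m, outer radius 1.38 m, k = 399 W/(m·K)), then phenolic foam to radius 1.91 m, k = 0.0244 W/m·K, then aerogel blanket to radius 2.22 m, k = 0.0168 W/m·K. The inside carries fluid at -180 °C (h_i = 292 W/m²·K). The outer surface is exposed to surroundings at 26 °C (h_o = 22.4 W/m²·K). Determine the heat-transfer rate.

Resistance network (inner→outer):
  R_conv,in = 1/(4πr²h) = 1/(4π·1.34²·292) = 1.518×10^-4 K/W
  R_copper = (1/1.34 − 1/1.38)/(4πk) = 0.02163/(4π·399) = 4.314×10^-6 K/W
  R_phenolic foam = (1/1.38 − 1/1.91)/(4πk) = 0.2011/(4π·0.0244) = 0.6558 K/W
  R_aerogel blanket = (1/1.91 − 1/2.22)/(4πk) = 0.07311/(4π·0.0168) = 0.3463 K/W
  R_conv,out = 1/(4πr²h) = 1/(4π·2.22²·22.4) = 7.208×10^-4 K/W
ΣR = 1.518×10^-4 + 4.314×10^-6 + 0.6558 + 0.3463 + 7.208×10^-4 = 1.003 K/W
Q = ΔT/ΣR = (-180 °C − 26 °C)/1.003 = -205 W
(Negative Q ⇒ heat flows inward; heat gain = 205 W.)

Q = 205 W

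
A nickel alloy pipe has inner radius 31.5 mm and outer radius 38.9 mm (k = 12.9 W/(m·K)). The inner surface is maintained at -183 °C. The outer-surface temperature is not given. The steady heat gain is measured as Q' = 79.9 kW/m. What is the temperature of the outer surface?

T_out = 25.0 °C

Sum the resistances:
  R'_nickel alloy = ln(0.0389/0.0315)/(2πk) = 0.2110/(2π·12.9) = 0.002603 m·K/W
ΣR = 0.002603 m·K/W
ΔT = Q'·ΣR = 79900 × 0.002603 = 208.0 K
Heat flows inward, so T_out = T_in + ΔT = -183 + 208.0 = 25.0 °C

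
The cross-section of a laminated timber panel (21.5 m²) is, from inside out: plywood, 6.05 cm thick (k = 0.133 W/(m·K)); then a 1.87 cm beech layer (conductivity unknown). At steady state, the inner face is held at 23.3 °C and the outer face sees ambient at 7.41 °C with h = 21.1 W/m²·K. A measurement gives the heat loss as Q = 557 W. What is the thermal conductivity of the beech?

ΣR = ΔT/Q = |23.3 − 7.41|/557 = 0.02853 K/W
Known resistances:
  R_plywood = L/(kA) = 0.0605/(0.133·21.5) = 0.02116 K/W
  R_conv,out = 1/(hA) = 1/(21.1·21.5) = 0.002204 K/W
R_beech = ΣR − ΣR_known = 0.02853 − 0.02336 = 0.005170 K/W
L/(kA) = 0.005170 ⇒ k = 0.0187/(0.005170·21.5) = 0.168 W/m·K

k = 0.168 W/m·K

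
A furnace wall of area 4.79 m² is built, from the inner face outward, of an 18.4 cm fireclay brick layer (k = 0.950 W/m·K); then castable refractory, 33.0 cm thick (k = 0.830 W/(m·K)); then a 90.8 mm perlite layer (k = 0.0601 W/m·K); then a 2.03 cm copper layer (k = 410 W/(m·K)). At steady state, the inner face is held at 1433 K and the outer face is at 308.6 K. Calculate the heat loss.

Q = 2.56 kW

Resistance network (inner→outer):
  R_fireclay brick = L/(kA) = 0.184/(0.950·4.79) = 0.04044 K/W
  R_castable refractory = L/(kA) = 0.330/(0.830·4.79) = 0.08300 K/W
  R_perlite = L/(kA) = 0.0908/(0.0601·4.79) = 0.3154 K/W
  R_copper = L/(kA) = 0.0203/(410·4.79) = 1.034×10^-5 K/W
ΣR = 0.04044 + 0.08300 + 0.3154 + 1.034×10^-5 = 0.4389 K/W
Q = ΔT/ΣR = (1433 K − 308.6 K)/0.4389 = 2560 W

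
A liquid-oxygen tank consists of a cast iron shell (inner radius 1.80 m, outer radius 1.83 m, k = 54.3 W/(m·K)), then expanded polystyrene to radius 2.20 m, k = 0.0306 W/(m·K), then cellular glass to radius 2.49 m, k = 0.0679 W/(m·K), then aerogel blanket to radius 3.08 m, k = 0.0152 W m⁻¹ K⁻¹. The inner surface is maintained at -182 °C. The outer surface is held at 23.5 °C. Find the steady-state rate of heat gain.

Treat each layer as a resistance in series:
  R_cast iron = (1/1.80 − 1/1.83)/(4πk) = 0.009107/(4π·54.3) = 1.335×10^-5 K/W
  R_expanded polystyrene = (1/1.83 − 1/2.20)/(4πk) = 0.09190/(4π·0.0306) = 0.2390 K/W
  R_cellular glass = (1/2.20 − 1/2.49)/(4πk) = 0.05294/(4π·0.0679) = 0.06204 K/W
  R_aerogel blanket = (1/2.49 − 1/3.08)/(4πk) = 0.07693/(4π·0.0152) = 0.4028 K/W
ΣR = 1.335×10^-5 + 0.2390 + 0.06204 + 0.4028 = 0.7039 K/W
Q = ΔT/ΣR = (-182 °C − 23.5 °C)/0.7039 = -292 W
(Negative Q ⇒ heat flows inward; heat gain = 292 W.)

Q = 292 W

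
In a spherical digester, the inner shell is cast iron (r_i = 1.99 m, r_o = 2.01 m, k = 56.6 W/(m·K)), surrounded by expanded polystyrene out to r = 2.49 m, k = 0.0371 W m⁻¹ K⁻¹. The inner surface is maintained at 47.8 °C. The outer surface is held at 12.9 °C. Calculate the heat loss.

Q = 170 W

Series thermal resistances, inner to outer:
  R_cast iron = (1/1.99 − 1/2.01)/(4πk) = 0.005000/(4π·56.6) = 7.030×10^-6 K/W
  R_expanded polystyrene = (1/2.01 − 1/2.49)/(4πk) = 0.09591/(4π·0.0371) = 0.2057 K/W
ΣR = 7.030×10^-6 + 0.2057 = 0.2057 K/W
Q = ΔT/ΣR = (47.8 °C − 12.9 °C)/0.2057 = 170 W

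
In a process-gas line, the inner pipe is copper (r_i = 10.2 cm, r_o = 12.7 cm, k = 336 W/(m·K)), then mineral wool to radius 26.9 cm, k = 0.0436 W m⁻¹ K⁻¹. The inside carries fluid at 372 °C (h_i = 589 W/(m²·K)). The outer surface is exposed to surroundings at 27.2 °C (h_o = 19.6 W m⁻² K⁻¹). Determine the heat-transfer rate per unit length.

Series thermal resistances, inner to outer:
  R'_conv,in = 1/(2πr h) = 1/(2π·0.102·589) = 0.002649 m·K/W
  R'_copper = ln(0.127/0.102)/(2πk) = 0.2192/(2π·336) = 1.038×10^-4 m·K/W
  R'_mineral wool = ln(0.269/0.127)/(2πk) = 0.7505/(2π·0.0436) = 2.740 m·K/W
  R'_conv,out = 1/(2πr h) = 1/(2π·0.269·19.6) = 0.03019 m·K/W
ΣR = 0.002649 + 1.038×10^-4 + 2.740 + 0.03019 = 2.773 m·K/W
Q' = ΔT/ΣR = (372 °C − 27.2 °C)/2.773 = 124 W/m

Q' = 124 W/m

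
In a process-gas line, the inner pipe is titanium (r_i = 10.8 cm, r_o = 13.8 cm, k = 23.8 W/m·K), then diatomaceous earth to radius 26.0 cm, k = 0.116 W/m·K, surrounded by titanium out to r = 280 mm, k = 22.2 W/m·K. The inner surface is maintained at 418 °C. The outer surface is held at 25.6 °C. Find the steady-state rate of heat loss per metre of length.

Treat each layer as a resistance in series:
  R'_titanium = ln(0.138/0.108)/(2πk) = 0.2451/(2π·23.8) = 0.001639 m·K/W
  R'_diatomaceous earth = ln(0.260/0.138)/(2πk) = 0.6334/(2π·0.116) = 0.8691 m·K/W
  R'_titanium = ln(0.280/0.260)/(2πk) = 0.07411/(2π·22.2) = 5.313×10^-4 m·K/W
ΣR = 0.001639 + 0.8691 + 5.313×10^-4 = 0.8713 m·K/W
Q' = ΔT/ΣR = (418 °C − 25.6 °C)/0.8713 = 450 W/m

Q' = 450 W/m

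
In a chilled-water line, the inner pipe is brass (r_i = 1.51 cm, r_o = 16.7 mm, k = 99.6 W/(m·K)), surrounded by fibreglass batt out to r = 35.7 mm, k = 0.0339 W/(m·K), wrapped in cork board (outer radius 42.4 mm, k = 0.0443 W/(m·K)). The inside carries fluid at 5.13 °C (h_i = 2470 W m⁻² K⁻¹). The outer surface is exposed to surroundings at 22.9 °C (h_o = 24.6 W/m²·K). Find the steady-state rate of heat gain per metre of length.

Series thermal resistances, inner to outer:
  R'_conv,in = 1/(2πr h) = 1/(2π·0.0151·2470) = 0.004267 m·K/W
  R'_brass = ln(0.0167/0.0151)/(2πk) = 0.1007/(2π·99.6) = 1.609×10^-4 m·K/W
  R'_fibreglass batt = ln(0.0357/0.0167)/(2πk) = 0.7597/(2π·0.0339) = 3.567 m·K/W
  R'_cork board = ln(0.0424/0.0357)/(2πk) = 0.1720/(2π·0.0443) = 0.6179 m·K/W
  R'_conv,out = 1/(2πr h) = 1/(2π·0.0424·24.6) = 0.1526 m·K/W
ΣR = 0.004267 + 1.609×10^-4 + 3.567 + 0.6179 + 0.1526 = 4.342 m·K/W
Q' = ΔT/ΣR = (5.13 °C − 22.9 °C)/4.342 = -4.09 W/m
(Negative Q' ⇒ heat flows inward; heat gain = 4.09 W/m.)

Q' = 4.09 W/m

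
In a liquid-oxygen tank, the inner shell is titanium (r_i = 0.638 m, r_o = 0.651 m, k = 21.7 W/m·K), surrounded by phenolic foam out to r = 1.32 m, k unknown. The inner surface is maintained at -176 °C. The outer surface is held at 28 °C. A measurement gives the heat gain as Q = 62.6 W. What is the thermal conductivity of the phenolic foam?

k = 0.0190 W/m·K

ΣR = ΔT/Q = |-176 − 28|/62.6 = 3.259 K/W
Known resistances:
  R_titanium = (1/0.638 − 1/0.651)/(4πk) = 0.03130/(4π·21.7) = 1.148×10^-4 K/W
R_phenolic foam = ΣR − ΣR_known = 3.259 − 1.148×10^-4 = 3.259 K/W
(1/r₁−1/r₂)/(4πk) = 3.259 ⇒ k = 0.7785/(4π·3.259) = 0.0190 W/m·K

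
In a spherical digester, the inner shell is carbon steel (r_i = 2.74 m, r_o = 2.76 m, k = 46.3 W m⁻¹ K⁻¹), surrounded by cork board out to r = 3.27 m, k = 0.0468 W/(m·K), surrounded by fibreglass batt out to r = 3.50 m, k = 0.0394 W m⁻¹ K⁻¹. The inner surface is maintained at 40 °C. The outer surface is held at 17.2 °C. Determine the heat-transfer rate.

Series thermal resistances, inner to outer:
  R_carbon steel = (1/2.74 − 1/2.76)/(4πk) = 0.002645/(4π·46.3) = 4.545×10^-6 K/W
  R_cork board = (1/2.76 − 1/3.27)/(4πk) = 0.05651/(4π·0.0468) = 0.09609 K/W
  R_fibreglass batt = (1/3.27 − 1/3.50)/(4πk) = 0.02010/(4π·0.0394) = 0.04059 K/W
ΣR = 4.545×10^-6 + 0.09609 + 0.04059 = 0.1367 K/W
Q = ΔT/ΣR = (40 °C − 17.2 °C)/0.1367 = 167 W

Q = 167 W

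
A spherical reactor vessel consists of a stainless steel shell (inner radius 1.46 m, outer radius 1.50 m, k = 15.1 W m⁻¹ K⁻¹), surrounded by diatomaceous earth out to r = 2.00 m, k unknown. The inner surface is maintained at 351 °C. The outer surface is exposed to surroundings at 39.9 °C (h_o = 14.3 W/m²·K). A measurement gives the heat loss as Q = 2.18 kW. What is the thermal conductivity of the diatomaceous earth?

k = 0.0939 W/m·K

ΣR = ΔT/Q = |351 − 39.9|/2180 = 0.1427 K/W
Known resistances:
  R_stainless steel = (1/1.46 − 1/1.50)/(4πk) = 0.01826/(4π·15.1) = 9.626×10^-5 K/W
  R_conv,out = 1/(4πr²h) = 1/(4π·2.00²·14.3) = 0.001391 K/W
R_diatomaceous earth = ΣR − ΣR_known = 0.1427 − 0.001487 = 0.1412 K/W
(1/r₁−1/r₂)/(4πk) = 0.1412 ⇒ k = 0.1667/(4π·0.1412) = 0.0939 W/m·K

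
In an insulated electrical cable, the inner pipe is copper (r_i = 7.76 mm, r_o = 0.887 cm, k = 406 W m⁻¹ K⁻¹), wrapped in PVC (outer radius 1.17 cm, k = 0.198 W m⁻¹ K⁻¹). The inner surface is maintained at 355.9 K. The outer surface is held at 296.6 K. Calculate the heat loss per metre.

Q' = 266 W/m

Series thermal resistances, inner to outer:
  R'_copper = ln(0.00887/0.00776)/(2πk) = 0.1337/(2π·406) = 5.241×10^-5 m·K/W
  R'_PVC = ln(0.0117/0.00887)/(2πk) = 0.2769/(2π·0.198) = 0.2226 m·K/W
ΣR = 5.241×10^-5 + 0.2226 = 0.2227 m·K/W
Q' = ΔT/ΣR = (355.9 K − 296.6 K)/0.2227 = 266 W/m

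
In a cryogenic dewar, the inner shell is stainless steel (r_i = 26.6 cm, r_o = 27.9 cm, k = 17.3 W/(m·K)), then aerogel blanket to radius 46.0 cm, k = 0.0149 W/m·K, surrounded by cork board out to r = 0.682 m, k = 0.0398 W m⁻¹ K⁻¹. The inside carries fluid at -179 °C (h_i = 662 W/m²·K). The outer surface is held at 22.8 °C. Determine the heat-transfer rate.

Q = 22.5 W

Resistance network (inner→outer):
  R_conv,in = 1/(4πr²h) = 1/(4π·0.266²·662) = 0.001699 K/W
  R_stainless steel = (1/0.266 − 1/0.279)/(4πk) = 0.1752/(4π·17.3) = 8.058×10^-4 K/W
  R_aerogel blanket = (1/0.279 − 1/0.460)/(4πk) = 1.410/(4π·0.0149) = 7.532 K/W
  R_cork board = (1/0.460 − 1/0.682)/(4πk) = 0.7076/(4π·0.0398) = 1.415 K/W
ΣR = 0.001699 + 8.058×10^-4 + 7.532 + 1.415 = 8.950 K/W
Q = ΔT/ΣR = (-179 °C − 22.8 °C)/8.950 = -22.5 W
(Negative Q ⇒ heat flows inward; heat gain = 22.5 W.)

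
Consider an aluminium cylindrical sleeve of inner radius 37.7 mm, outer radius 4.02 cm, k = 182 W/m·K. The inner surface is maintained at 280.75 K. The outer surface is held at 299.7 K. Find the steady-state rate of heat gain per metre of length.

Q' = 2πk·ΔT/ln(r₂/r₁) = 2π × 182 × 18.95 / ln(0.0402/0.0377) = 3.38×10^5 W/m

Q' = 338 kW/m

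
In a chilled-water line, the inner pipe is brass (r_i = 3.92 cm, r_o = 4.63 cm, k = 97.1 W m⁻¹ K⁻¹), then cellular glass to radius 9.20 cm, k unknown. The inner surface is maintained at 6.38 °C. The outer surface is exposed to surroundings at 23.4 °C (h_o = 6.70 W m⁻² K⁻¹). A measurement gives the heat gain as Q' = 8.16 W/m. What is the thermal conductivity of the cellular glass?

k = 0.0598 W/m·K

ΣR = ΔT/Q' = |6.38 − 23.4|/8.16 = 2.086 m·K/W
Known resistances:
  R'_brass = ln(0.0463/0.0392)/(2πk) = 0.1665/(2π·97.1) = 2.729×10^-4 m·K/W
  R'_conv,out = 1/(2πr h) = 1/(2π·0.0920·6.70) = 0.2582 m·K/W
R_cellular glass = ΣR − ΣR_known = 2.086 − 0.2585 = 1.827 m·K/W
ln(r₂/r₁)/(2πk) = 1.827 ⇒ k = 0.6866/(2π·1.827) = 0.0598 W/m·K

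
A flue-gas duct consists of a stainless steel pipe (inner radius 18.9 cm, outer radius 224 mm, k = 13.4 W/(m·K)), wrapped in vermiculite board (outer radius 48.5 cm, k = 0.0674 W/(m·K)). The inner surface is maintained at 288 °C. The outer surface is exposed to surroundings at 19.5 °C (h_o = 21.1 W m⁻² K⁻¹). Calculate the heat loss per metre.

Treat each layer as a resistance in series:
  R'_stainless steel = ln(0.224/0.189)/(2πk) = 0.1699/(2π·13.4) = 0.002018 m·K/W
  R'_vermiculite board = ln(0.485/0.224)/(2πk) = 0.7725/(2π·0.0674) = 1.824 m·K/W
  R'_conv,out = 1/(2πr h) = 1/(2π·0.485·21.1) = 0.01555 m·K/W
ΣR = 0.002018 + 1.824 + 0.01555 = 1.842 m·K/W
Q' = ΔT/ΣR = (288 °C − 19.5 °C)/1.842 = 146 W/m

Q' = 146 W/m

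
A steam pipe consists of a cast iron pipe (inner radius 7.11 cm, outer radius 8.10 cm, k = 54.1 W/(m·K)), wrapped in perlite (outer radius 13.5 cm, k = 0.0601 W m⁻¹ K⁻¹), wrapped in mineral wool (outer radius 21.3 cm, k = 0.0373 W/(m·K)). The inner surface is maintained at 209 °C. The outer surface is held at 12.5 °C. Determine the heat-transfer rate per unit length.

Q' = 59.6 W/m

Series thermal resistances, inner to outer:
  R'_cast iron = ln(0.0810/0.0711)/(2πk) = 0.1304/(2π·54.1) = 3.835×10^-4 m·K/W
  R'_perlite = ln(0.135/0.0810)/(2πk) = 0.5108/(2π·0.0601) = 1.353 m·K/W
  R'_mineral wool = ln(0.213/0.135)/(2πk) = 0.4560/(2π·0.0373) = 1.946 m·K/W
ΣR = 3.835×10^-4 + 1.353 + 1.946 = 3.299 m·K/W
Q' = ΔT/ΣR = (209 °C − 12.5 °C)/3.299 = 59.6 W/m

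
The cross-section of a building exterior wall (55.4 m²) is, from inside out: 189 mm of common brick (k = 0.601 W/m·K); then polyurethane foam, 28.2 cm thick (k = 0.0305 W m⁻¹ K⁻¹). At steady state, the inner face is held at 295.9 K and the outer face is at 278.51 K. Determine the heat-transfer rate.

Treat each layer as a resistance in series:
  R_common brick = L/(kA) = 0.189/(0.601·55.4) = 0.005676 K/W
  R_polyurethane foam = L/(kA) = 0.282/(0.0305·55.4) = 0.1669 K/W
ΣR = 0.005676 + 0.1669 = 0.1726 K/W
Q = ΔT/ΣR = (295.9 K − 278.51 K)/0.1726 = 101 W

Q = 101 W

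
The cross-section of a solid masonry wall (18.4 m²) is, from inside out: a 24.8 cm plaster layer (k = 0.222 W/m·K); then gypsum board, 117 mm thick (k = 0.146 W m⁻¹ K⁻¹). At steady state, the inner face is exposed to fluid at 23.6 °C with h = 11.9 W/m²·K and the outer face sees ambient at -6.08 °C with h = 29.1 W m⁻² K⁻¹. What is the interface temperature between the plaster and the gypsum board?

Resistance network (inner→outer):
  R_conv,in = 1/(hA) = 1/(11.9·18.4) = 0.004567 K/W
  R_plaster = L/(kA) = 0.248/(0.222·18.4) = 0.06071 K/W
  R_gypsum board = L/(kA) = 0.117/(0.146·18.4) = 0.04355 K/W
  R_conv,out = 1/(hA) = 1/(29.1·18.4) = 0.001868 K/W
ΣR = 0.004567 + 0.06071 + 0.04355 + 0.001868 = 0.1107 K/W
Q = ΔT/ΣR = (23.6 °C − -6.08 °C)/0.1107 = 268.1 W
From the inner boundary to the plaster/gypsum board interface, ΣR_partial = 0.06528 K/W.
T_interface = T_in − Q·ΣR_partial = 23.6 °C − (268.1)(0.06528) = 6.10 °C

T = 6.10 °C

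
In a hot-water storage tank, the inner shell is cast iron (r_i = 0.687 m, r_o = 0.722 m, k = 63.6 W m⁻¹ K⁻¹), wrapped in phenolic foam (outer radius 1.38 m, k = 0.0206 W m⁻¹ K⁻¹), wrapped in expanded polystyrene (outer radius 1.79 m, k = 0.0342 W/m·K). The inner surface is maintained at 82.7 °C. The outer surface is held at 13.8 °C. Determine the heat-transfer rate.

Q = 23.5 W

Resistance network (inner→outer):
  R_cast iron = (1/0.687 − 1/0.722)/(4πk) = 0.07056/(4π·63.6) = 8.829×10^-5 K/W
  R_phenolic foam = (1/0.722 − 1/1.38)/(4πk) = 0.6604/(4π·0.0206) = 2.551 K/W
  R_expanded polystyrene = (1/1.38 − 1/1.79)/(4πk) = 0.1660/(4π·0.0342) = 0.3862 K/W
ΣR = 8.829×10^-5 + 2.551 + 0.3862 = 2.937 K/W
Q = ΔT/ΣR = (82.7 °C − 13.8 °C)/2.937 = 23.5 W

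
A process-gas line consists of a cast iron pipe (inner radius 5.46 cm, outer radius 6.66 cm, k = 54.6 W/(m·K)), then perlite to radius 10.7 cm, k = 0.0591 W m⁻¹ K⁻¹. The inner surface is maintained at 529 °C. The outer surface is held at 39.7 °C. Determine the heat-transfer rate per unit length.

Q' = 383 W/m

Series thermal resistances, inner to outer:
  R'_cast iron = ln(0.0666/0.0546)/(2πk) = 0.1987/(2π·54.6) = 5.791×10^-4 m·K/W
  R'_perlite = ln(0.107/0.0666)/(2πk) = 0.4741/(2π·0.0591) = 1.277 m·K/W
ΣR = 5.791×10^-4 + 1.277 = 1.278 m·K/W
Q' = ΔT/ΣR = (529 °C − 39.7 °C)/1.278 = 383 W/m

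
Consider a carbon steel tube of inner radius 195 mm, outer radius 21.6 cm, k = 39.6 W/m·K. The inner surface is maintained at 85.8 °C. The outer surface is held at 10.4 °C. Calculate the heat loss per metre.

Q' = 2πk·ΔT/ln(r₂/r₁) = 2π × 39.6 × 75.4 / ln(0.216/0.195) = 1.83×10^5 W/m

Q' = 183 kW/m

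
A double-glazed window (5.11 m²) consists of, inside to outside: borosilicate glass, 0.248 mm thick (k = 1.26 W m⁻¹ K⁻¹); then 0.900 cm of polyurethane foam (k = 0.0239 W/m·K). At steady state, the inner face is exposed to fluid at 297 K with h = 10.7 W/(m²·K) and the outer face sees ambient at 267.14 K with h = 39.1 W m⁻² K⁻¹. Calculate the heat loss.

Q = 308 W

Treat each layer as a resistance in series:
  R_conv,in = 1/(hA) = 1/(10.7·5.11) = 0.01829 K/W
  R_borosilicate glass = L/(kA) = 2.48×10^-4/(1.26·5.11) = 3.852×10^-5 K/W
  R_polyurethane foam = L/(kA) = 0.00900/(0.0239·5.11) = 0.07369 K/W
  R_conv,out = 1/(hA) = 1/(39.1·5.11) = 0.005005 K/W
ΣR = 0.01829 + 3.852×10^-5 + 0.07369 + 0.005005 = 0.09702 K/W
Q = ΔT/ΣR = (297 K − 267.14 K)/0.09702 = 308 W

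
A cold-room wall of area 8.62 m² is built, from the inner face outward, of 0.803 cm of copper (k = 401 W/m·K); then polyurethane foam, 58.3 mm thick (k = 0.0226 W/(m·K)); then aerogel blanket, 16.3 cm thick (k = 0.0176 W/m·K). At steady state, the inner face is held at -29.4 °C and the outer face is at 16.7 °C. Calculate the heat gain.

Q = 33.6 W

Treat each layer as a resistance in series:
  R_copper = L/(kA) = 0.00803/(401·8.62) = 2.323×10^-6 K/W
  R_polyurethane foam = L/(kA) = 0.0583/(0.0226·8.62) = 0.2993 K/W
  R_aerogel blanket = L/(kA) = 0.163/(0.0176·8.62) = 1.074 K/W
ΣR = 2.323×10^-6 + 0.2993 + 1.074 = 1.373 K/W
Q = ΔT/ΣR = (-29.4 °C − 16.7 °C)/1.373 = -33.6 W
(Negative Q ⇒ heat flows inward; heat gain = 33.6 W.)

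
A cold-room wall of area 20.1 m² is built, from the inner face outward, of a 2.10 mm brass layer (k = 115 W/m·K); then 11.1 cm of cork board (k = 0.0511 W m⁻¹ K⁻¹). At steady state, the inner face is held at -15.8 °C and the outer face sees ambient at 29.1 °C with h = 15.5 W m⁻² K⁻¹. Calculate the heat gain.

Q = 403 W

Series thermal resistances, inner to outer:
  R_brass = L/(kA) = 0.00210/(115·20.1) = 9.085×10^-7 K/W
  R_cork board = L/(kA) = 0.111/(0.0511·20.1) = 0.1081 K/W
  R_conv,out = 1/(hA) = 1/(15.5·20.1) = 0.003210 K/W
ΣR = 9.085×10^-7 + 0.1081 + 0.003210 = 0.1113 K/W
Q = ΔT/ΣR = (-15.8 °C − 29.1 °C)/0.1113 = -403 W
(Negative Q ⇒ heat flows inward; heat gain = 403 W.)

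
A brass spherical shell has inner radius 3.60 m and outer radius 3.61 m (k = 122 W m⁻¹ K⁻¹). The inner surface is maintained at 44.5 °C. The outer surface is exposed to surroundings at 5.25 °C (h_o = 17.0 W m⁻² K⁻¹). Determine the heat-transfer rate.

Treat each layer as a resistance in series:
  R_brass = (1/3.60 − 1/3.61)/(4πk) = 7.695×10^-4/(4π·122) = 5.019×10^-7 K/W
  R_conv,out = 1/(4πr²h) = 1/(4π·3.61²·17.0) = 3.592×10^-4 K/W
ΣR = 5.019×10^-7 + 3.592×10^-4 = 3.597×10^-4 K/W
Q = ΔT/ΣR = (44.5 °C − 5.25 °C)/3.597×10^-4 = 1.09×10^5 W

Q = 109 kW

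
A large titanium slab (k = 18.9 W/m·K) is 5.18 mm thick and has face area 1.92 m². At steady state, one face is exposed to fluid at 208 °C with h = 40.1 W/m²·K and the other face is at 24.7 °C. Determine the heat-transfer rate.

Q = 14000 W

Resistance network (inner→outer):
  R_conv,in = 1/(hA) = 1/(40.1·1.92) = 0.01299 K/W
  R_titanium = L/(kA) = 0.00518/(18.9·1.92) = 1.427×10^-4 K/W
ΣR = 0.01299 + 1.427×10^-4 = 0.01313 K/W
Q = ΔT/ΣR = (208 °C − 24.7 °C)/0.01313 = 14000 W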